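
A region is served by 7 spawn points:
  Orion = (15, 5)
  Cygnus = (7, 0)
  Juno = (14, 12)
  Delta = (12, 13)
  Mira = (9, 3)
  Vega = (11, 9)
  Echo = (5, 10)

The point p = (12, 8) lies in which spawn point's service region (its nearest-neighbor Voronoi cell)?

Squared Euclidean distances:
d²(p, Orion) = (12−15)² + (8−5)² = 9 + 9 = 18
d²(p, Cygnus) = (12−7)² + (8−0)² = 25 + 64 = 89
d²(p, Juno) = (12−14)² + (8−12)² = 4 + 16 = 20
d²(p, Delta) = (12−12)² + (8−13)² = 0 + 25 = 25
d²(p, Mira) = (12−9)² + (8−3)² = 9 + 25 = 34
d²(p, Vega) = (12−11)² + (8−9)² = 1 + 1 = 2
d²(p, Echo) = (12−5)² + (8−10)² = 49 + 4 = 53
Minimum is at Vega.

Vega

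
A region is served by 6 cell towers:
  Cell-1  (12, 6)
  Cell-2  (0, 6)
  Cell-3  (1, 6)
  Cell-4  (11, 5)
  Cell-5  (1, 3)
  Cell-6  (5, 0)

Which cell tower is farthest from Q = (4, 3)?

Since √ is increasing, it suffices to compare squared distances:
d²(Q, Cell-1) = (4−12)² + (3−6)² = 64 + 9 = 73
d²(Q, Cell-2) = (4−0)² + (3−6)² = 16 + 9 = 25
d²(Q, Cell-3) = (4−1)² + (3−6)² = 9 + 9 = 18
d²(Q, Cell-4) = (4−11)² + (3−5)² = 49 + 4 = 53
d²(Q, Cell-5) = (4−1)² + (3−3)² = 9 + 0 = 9
d²(Q, Cell-6) = (4−5)² + (3−0)² = 1 + 9 = 10
The largest is to Cell-1.

Cell-1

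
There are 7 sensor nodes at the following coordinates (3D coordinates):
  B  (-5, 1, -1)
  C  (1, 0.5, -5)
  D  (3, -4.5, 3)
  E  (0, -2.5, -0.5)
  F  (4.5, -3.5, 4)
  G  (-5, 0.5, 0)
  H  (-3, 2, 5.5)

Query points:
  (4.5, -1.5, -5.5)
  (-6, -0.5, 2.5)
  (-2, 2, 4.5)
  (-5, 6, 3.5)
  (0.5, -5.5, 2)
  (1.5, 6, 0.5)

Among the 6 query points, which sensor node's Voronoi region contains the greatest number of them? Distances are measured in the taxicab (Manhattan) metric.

H

(4.5, -1.5, -5.5) — d to each: B:16.5, C:6, D:13, E:10.5, F:11.5, G:17, H:22 → nearest is C
(-6, -0.5, 2.5) — d to each: B:6, C:15.5, D:13.5, E:11, F:15, G:4.5, H:8.5 → nearest is G
(-2, 2, 4.5) — d to each: B:9.5, C:14, D:13, E:11.5, F:12.5, G:9, H:2 → nearest is H
(-5, 6, 3.5) — d to each: B:9.5, C:20, D:19, E:17.5, F:19.5, G:9, H:8 → nearest is H
(0.5, -5.5, 2) — d to each: B:15, C:13.5, D:4.5, E:6, F:8, G:13.5, H:14.5 → nearest is D
(1.5, 6, 0.5) — d to each: B:13, C:11.5, D:14.5, E:11, F:16, G:12.5, H:13.5 → nearest is E
Tally — C:1, D:1, E:1, G:1, H:2. H captures the most (2).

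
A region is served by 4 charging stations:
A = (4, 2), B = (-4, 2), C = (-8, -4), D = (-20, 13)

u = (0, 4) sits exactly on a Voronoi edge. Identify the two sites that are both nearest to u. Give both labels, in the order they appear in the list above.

Squared distances from u to each site:
|uA|² = (0−4)² + (4−2)² = 16 + 4 = 20
|uB|² = (0−(-4))² + (4−2)² = 16 + 4 = 20
|uC|² = (0−(-8))² + (4−(-4))² = 64 + 64 = 128
|uD|² = (0−(-20))² + (4−13)² = 400 + 81 = 481
u is equidistant from A and B (both at squared distance 20), and every other site is strictly farther — so u lies on the A–B Voronoi edge.

A and B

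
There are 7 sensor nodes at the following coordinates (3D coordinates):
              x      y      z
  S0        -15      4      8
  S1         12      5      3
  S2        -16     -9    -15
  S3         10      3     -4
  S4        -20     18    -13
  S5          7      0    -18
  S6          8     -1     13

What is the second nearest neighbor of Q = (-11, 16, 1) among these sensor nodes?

S4

Compare squared distances (the ordering matches that of the actual distances):
|QS0|² = (-11−(-15))² + (16−4)² + (1−8)² = 16 + 144 + 49 = 209
|QS1|² = (-11−12)² + (16−5)² + (1−3)² = 529 + 121 + 4 = 654
|QS2|² = (-11−(-16))² + (16−(-9))² + (1−(-15))² = 25 + 625 + 256 = 906
|QS3|² = (-11−10)² + (16−3)² + (1−(-4))² = 441 + 169 + 25 = 635
|QS4|² = (-11−(-20))² + (16−18)² + (1−(-13))² = 81 + 4 + 196 = 281
|QS5|² = (-11−7)² + (16−0)² + (1−(-18))² = 324 + 256 + 361 = 941
|QS6|² = (-11−8)² + (16−(-1))² + (1−13)² = 361 + 289 + 144 = 794
Sorted ascending: S0, S4, S3, … — the second-nearest is S4.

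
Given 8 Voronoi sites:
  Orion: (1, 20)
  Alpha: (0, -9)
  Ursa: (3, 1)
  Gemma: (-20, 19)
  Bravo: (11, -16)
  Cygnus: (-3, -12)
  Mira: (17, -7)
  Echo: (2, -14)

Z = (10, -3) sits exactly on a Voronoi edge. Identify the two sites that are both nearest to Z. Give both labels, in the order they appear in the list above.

Squared distances from Z to each site:
d²(Z, Orion) = (10−1)² + (-3−20)² = 81 + 529 = 610
d²(Z, Alpha) = (10−0)² + (-3−(-9))² = 100 + 36 = 136
d²(Z, Ursa) = (10−3)² + (-3−1)² = 49 + 16 = 65
d²(Z, Gemma) = (10−(-20))² + (-3−19)² = 900 + 484 = 1384
d²(Z, Bravo) = (10−11)² + (-3−(-16))² = 1 + 169 = 170
d²(Z, Cygnus) = (10−(-3))² + (-3−(-12))² = 169 + 81 = 250
d²(Z, Mira) = (10−17)² + (-3−(-7))² = 49 + 16 = 65
d²(Z, Echo) = (10−2)² + (-3−(-14))² = 64 + 121 = 185
Z is equidistant from Ursa and Mira (both at squared distance 65), and every other site is strictly farther — so Z lies on the Ursa–Mira Voronoi edge.

Ursa and Mira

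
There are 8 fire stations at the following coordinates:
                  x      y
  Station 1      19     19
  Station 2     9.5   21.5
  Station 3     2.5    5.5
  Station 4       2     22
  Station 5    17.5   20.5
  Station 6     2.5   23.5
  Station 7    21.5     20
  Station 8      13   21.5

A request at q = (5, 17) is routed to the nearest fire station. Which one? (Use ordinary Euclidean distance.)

Since √ is increasing, it suffices to compare squared distances:
d²(q, Station 1) = 196 + 4 = 200
d²(q, Station 2) = 20.25 + 20.25 = 40.5
d²(q, Station 3) = 6.25 + 132.25 = 138.5
d²(q, Station 4) = 9 + 25 = 34
d²(q, Station 5) = 156.25 + 12.25 = 168.5
d²(q, Station 6) = 6.25 + 42.25 = 48.5
d²(q, Station 7) = 272.25 + 9 = 281.25
d²(q, Station 8) = 64 + 20.25 = 84.25
The smallest is to Station 4, so q lies in the Voronoi region of Station 4.

Station 4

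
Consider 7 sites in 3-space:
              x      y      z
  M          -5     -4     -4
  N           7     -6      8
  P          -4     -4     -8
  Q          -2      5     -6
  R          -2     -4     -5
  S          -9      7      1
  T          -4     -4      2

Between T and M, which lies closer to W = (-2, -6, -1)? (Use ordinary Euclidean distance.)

T

Compare squared distances:
|WT|² = (-2−(-4))² + (-6−(-4))² + (-1−2)² = 4 + 4 + 9 = 17
|WM|² = (-2−(-5))² + (-6−(-4))² + (-1−(-4))² = 9 + 4 + 9 = 22
17 < 22, so T is closer.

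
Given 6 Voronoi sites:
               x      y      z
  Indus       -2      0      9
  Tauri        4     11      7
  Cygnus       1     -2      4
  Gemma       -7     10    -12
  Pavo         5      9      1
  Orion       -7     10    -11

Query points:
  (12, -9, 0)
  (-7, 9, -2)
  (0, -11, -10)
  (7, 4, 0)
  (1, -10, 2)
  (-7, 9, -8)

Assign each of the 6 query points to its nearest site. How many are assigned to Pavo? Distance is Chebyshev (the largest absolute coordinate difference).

(12, -9, 0) — d to each: Indus:14, Tauri:20, Cygnus:11, Gemma:19, Pavo:18, Orion:19 → nearest is Cygnus
(-7, 9, -2) — d to each: Indus:11, Tauri:11, Cygnus:11, Gemma:10, Pavo:12, Orion:9 → nearest is Orion
(0, -11, -10) — d to each: Indus:19, Tauri:22, Cygnus:14, Gemma:21, Pavo:20, Orion:21 → nearest is Cygnus
(7, 4, 0) — d to each: Indus:9, Tauri:7, Cygnus:6, Gemma:14, Pavo:5, Orion:14 → nearest is Pavo
(1, -10, 2) — d to each: Indus:10, Tauri:21, Cygnus:8, Gemma:20, Pavo:19, Orion:20 → nearest is Cygnus
(-7, 9, -8) — d to each: Indus:17, Tauri:15, Cygnus:12, Gemma:4, Pavo:12, Orion:3 → nearest is Orion
1 of the 6 points has Pavo as nearest.

1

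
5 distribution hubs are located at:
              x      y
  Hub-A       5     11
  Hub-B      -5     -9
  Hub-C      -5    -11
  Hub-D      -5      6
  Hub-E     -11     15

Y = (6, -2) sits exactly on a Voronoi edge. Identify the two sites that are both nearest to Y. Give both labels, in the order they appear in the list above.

Squared distances from Y to each site:
d²(Y, Hub-A) = (6−5)² + (-2−11)² = 1 + 169 = 170
d²(Y, Hub-B) = (6−(-5))² + (-2−(-9))² = 121 + 49 = 170
d²(Y, Hub-C) = (6−(-5))² + (-2−(-11))² = 121 + 81 = 202
d²(Y, Hub-D) = (6−(-5))² + (-2−6)² = 121 + 64 = 185
d²(Y, Hub-E) = (6−(-11))² + (-2−15)² = 289 + 289 = 578
Y is equidistant from Hub-A and Hub-B (both at squared distance 170), and every other site is strictly farther — so Y lies on the Hub-A–Hub-B Voronoi edge.

Hub-A and Hub-B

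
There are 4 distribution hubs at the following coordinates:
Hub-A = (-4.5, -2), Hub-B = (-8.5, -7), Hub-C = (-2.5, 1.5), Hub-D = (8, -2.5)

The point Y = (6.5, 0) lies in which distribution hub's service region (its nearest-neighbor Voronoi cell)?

Hub-D

Since √ is increasing, it suffices to compare squared distances:
d²(Y, Hub-A) = (6.5−(-4.5))² + (0−(-2))² = 121 + 4 = 125
d²(Y, Hub-B) = (6.5−(-8.5))² + (0−(-7))² = 225 + 49 = 274
d²(Y, Hub-C) = (6.5−(-2.5))² + (0−1.5)² = 81 + 2.25 = 83.25
d²(Y, Hub-D) = (6.5−8)² + (0−(-2.5))² = 2.25 + 6.25 = 8.5
The smallest is to Hub-D, so Y lies in the Voronoi region of Hub-D.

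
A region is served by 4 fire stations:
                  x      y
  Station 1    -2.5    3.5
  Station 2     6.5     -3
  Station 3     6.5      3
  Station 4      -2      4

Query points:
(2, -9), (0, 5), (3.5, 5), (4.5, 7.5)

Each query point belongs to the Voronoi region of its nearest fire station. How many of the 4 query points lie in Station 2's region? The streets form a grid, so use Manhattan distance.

1

(2, -9) — d to each: Station 1:17, Station 2:10.5, Station 3:16.5, Station 4:17 → nearest is Station 2
(0, 5) — d to each: Station 1:4, Station 2:14.5, Station 3:8.5, Station 4:3 → nearest is Station 4
(3.5, 5) — d to each: Station 1:7.5, Station 2:11, Station 3:5, Station 4:6.5 → nearest is Station 3
(4.5, 7.5) — d to each: Station 1:11, Station 2:12.5, Station 3:6.5, Station 4:10 → nearest is Station 3
1 of the 4 points has Station 2 as nearest.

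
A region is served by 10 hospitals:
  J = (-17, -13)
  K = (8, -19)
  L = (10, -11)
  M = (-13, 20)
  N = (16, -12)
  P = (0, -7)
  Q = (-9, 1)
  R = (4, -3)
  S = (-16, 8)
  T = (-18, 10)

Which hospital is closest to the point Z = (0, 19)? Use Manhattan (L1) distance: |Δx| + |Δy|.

d(Z,J) = |0−(-17)| + |19−(-13)| = 17 + 32 = 49
d(Z,K) = |0−8| + |19−(-19)| = 8 + 38 = 46
d(Z,L) = |0−10| + |19−(-11)| = 10 + 30 = 40
d(Z,M) = |0−(-13)| + |19−20| = 13 + 1 = 14
d(Z,N) = |0−16| + |19−(-12)| = 16 + 31 = 47
d(Z,P) = |0−0| + |19−(-7)| = 0 + 26 = 26
d(Z,Q) = |0−(-9)| + |19−1| = 9 + 18 = 27
d(Z,R) = |0−4| + |19−(-3)| = 4 + 22 = 26
d(Z,S) = |0−(-16)| + |19−8| = 16 + 11 = 27
d(Z,T) = |0−(-18)| + |19−10| = 18 + 9 = 27
The smallest is to M, so Z lies in the Voronoi region of M.

M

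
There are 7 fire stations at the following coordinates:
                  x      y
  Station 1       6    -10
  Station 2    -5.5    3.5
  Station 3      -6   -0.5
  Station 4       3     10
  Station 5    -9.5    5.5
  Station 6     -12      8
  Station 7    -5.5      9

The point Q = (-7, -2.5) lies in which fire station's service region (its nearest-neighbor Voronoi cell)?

Station 3

Compare squared distances (the ordering matches that of the actual distances):
d²(Q, Station 1) = (-7−6)² + (-2.5−(-10))² = 169 + 56.25 = 225.25
d²(Q, Station 2) = (-7−(-5.5))² + (-2.5−3.5)² = 2.25 + 36 = 38.25
d²(Q, Station 3) = (-7−(-6))² + (-2.5−(-0.5))² = 1 + 4 = 5
d²(Q, Station 4) = (-7−3)² + (-2.5−10)² = 100 + 156.25 = 256.25
d²(Q, Station 5) = (-7−(-9.5))² + (-2.5−5.5)² = 6.25 + 64 = 70.25
d²(Q, Station 6) = (-7−(-12))² + (-2.5−8)² = 25 + 110.25 = 135.25
d²(Q, Station 7) = (-7−(-5.5))² + (-2.5−9)² = 2.25 + 132.25 = 134.5
Minimum is at Station 3.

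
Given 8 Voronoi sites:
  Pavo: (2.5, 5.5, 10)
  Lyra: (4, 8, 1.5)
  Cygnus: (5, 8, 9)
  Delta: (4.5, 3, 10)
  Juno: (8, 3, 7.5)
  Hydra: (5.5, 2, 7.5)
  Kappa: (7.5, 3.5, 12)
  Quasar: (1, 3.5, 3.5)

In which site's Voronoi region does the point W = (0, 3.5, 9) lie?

Squared Euclidean distances:
d²(W, Pavo) = (0−2.5)² + (3.5−5.5)² + (9−10)² = 6.25 + 4 + 1 = 11.25
d²(W, Lyra) = (0−4)² + (3.5−8)² + (9−1.5)² = 16 + 20.25 + 56.25 = 92.5
d²(W, Cygnus) = (0−5)² + (3.5−8)² + (9−9)² = 25 + 20.25 + 0 = 45.25
d²(W, Delta) = (0−4.5)² + (3.5−3)² + (9−10)² = 20.25 + 0.25 + 1 = 21.5
d²(W, Juno) = (0−8)² + (3.5−3)² + (9−7.5)² = 64 + 0.25 + 2.25 = 66.5
d²(W, Hydra) = (0−5.5)² + (3.5−2)² + (9−7.5)² = 30.25 + 2.25 + 2.25 = 34.75
d²(W, Kappa) = (0−7.5)² + (3.5−3.5)² + (9−12)² = 56.25 + 0 + 9 = 65.25
d²(W, Quasar) = (0−1)² + (3.5−3.5)² + (9−3.5)² = 1 + 0 + 30.25 = 31.25
Pavo is nearest.

Pavo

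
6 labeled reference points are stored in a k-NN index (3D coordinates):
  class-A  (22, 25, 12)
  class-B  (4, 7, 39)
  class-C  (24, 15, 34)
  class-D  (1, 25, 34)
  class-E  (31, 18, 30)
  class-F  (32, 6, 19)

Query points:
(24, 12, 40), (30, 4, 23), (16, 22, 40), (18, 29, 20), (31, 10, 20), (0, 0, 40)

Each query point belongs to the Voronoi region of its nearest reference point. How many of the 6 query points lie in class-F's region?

(24, 12, 40) — d² to each: class-A:957, class-B:426, class-C:45, class-D:734, class-E:185, class-F:541 → nearest is class-C
(30, 4, 23) — d² to each: class-A:626, class-B:941, class-C:278, class-D:1403, class-E:246, class-F:24 → nearest is class-F
(16, 22, 40) — d² to each: class-A:829, class-B:370, class-C:149, class-D:270, class-E:341, class-F:953 → nearest is class-C
(18, 29, 20) — d² to each: class-A:96, class-B:1041, class-C:428, class-D:501, class-E:390, class-F:726 → nearest is class-A
(31, 10, 20) — d² to each: class-A:370, class-B:1099, class-C:270, class-D:1321, class-E:164, class-F:18 → nearest is class-F
(0, 0, 40) — d² to each: class-A:1893, class-B:66, class-C:837, class-D:662, class-E:1385, class-F:1501 → nearest is class-B
2 of the 6 points have class-F as nearest.

2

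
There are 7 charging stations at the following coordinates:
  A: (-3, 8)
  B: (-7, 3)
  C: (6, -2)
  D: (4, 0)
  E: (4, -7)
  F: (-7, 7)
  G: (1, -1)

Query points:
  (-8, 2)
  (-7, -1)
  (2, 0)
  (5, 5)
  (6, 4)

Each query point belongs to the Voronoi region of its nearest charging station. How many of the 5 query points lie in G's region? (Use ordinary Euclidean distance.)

1

(-8, 2) — d² to each: A:61, B:2, C:212, D:148, E:225, F:26, G:90 → nearest is B
(-7, -1) — d² to each: A:97, B:16, C:170, D:122, E:157, F:64, G:64 → nearest is B
(2, 0) — d² to each: A:89, B:90, C:20, D:4, E:53, F:130, G:2 → nearest is G
(5, 5) — d² to each: A:73, B:148, C:50, D:26, E:145, F:148, G:52 → nearest is D
(6, 4) — d² to each: A:97, B:170, C:36, D:20, E:125, F:178, G:50 → nearest is D
1 of the 5 points has G as nearest.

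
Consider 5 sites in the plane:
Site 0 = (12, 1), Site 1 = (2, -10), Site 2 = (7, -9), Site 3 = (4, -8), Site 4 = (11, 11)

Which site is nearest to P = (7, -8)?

Site 2

Compare squared distances (the ordering matches that of the actual distances):
d²(P, Site 0) = (7−12)² + (-8−1)² = 25 + 81 = 106
d²(P, Site 1) = (7−2)² + (-8−(-10))² = 25 + 4 = 29
d²(P, Site 2) = (7−7)² + (-8−(-9))² = 0 + 1 = 1
d²(P, Site 3) = (7−4)² + (-8−(-8))² = 9 + 0 = 9
d²(P, Site 4) = (7−11)² + (-8−11)² = 16 + 361 = 377
The smallest is to Site 2, so P lies in the Voronoi region of Site 2.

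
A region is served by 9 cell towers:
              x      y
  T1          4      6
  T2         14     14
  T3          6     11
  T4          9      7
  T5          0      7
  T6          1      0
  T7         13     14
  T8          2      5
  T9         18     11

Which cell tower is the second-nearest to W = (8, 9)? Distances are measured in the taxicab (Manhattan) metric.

T3

d(W,T1) = |8−4| + |9−6| = 4 + 3 = 7
d(W,T2) = |8−14| + |9−14| = 6 + 5 = 11
d(W,T3) = |8−6| + |9−11| = 2 + 2 = 4
d(W,T4) = |8−9| + |9−7| = 1 + 2 = 3
d(W,T5) = |8−0| + |9−7| = 8 + 2 = 10
d(W,T6) = |8−1| + |9−0| = 7 + 9 = 16
d(W,T7) = |8−13| + |9−14| = 5 + 5 = 10
d(W,T8) = |8−2| + |9−5| = 6 + 4 = 10
d(W,T9) = |8−18| + |9−11| = 10 + 2 = 12
Sorted ascending: T4, T3, T1, … — the second-nearest is T3.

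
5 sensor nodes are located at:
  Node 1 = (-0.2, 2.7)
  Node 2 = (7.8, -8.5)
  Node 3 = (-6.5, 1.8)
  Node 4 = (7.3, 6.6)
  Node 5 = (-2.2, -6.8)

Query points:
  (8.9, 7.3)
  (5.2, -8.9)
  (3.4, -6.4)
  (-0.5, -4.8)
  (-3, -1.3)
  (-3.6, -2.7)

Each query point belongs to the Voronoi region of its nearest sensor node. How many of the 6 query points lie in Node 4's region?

(8.9, 7.3) — d² to each: Node 1:103.97, Node 2:250.85, Node 3:267.41, Node 4:3.05, Node 5:322.02 → nearest is Node 4
(5.2, -8.9) — d² to each: Node 1:163.72, Node 2:6.92, Node 3:251.38, Node 4:244.66, Node 5:59.17 → nearest is Node 2
(3.4, -6.4) — d² to each: Node 1:95.77, Node 2:23.77, Node 3:165.25, Node 4:184.21, Node 5:31.52 → nearest is Node 2
(-0.5, -4.8) — d² to each: Node 1:56.34, Node 2:82.58, Node 3:79.56, Node 4:190.8, Node 5:6.89 → nearest is Node 5
(-3, -1.3) — d² to each: Node 1:23.84, Node 2:168.48, Node 3:21.86, Node 4:168.5, Node 5:30.89 → nearest is Node 3
(-3.6, -2.7) — d² to each: Node 1:40.72, Node 2:163.6, Node 3:28.66, Node 4:205.3, Node 5:18.77 → nearest is Node 5
1 of the 6 points has Node 4 as nearest.

1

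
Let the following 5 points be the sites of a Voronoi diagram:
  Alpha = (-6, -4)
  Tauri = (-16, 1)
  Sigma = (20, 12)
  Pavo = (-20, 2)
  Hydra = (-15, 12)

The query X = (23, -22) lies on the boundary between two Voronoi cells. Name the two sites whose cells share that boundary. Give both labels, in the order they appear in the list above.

Alpha and Sigma

Squared distances from X to each site:
d²(X, Alpha) = (23−(-6))² + (-22−(-4))² = 841 + 324 = 1165
d²(X, Tauri) = (23−(-16))² + (-22−1)² = 1521 + 529 = 2050
d²(X, Sigma) = (23−20)² + (-22−12)² = 9 + 1156 = 1165
d²(X, Pavo) = (23−(-20))² + (-22−2)² = 1849 + 576 = 2425
d²(X, Hydra) = (23−(-15))² + (-22−12)² = 1444 + 1156 = 2600
X is equidistant from Alpha and Sigma (both at squared distance 1165), and every other site is strictly farther — so X lies on the Alpha–Sigma Voronoi edge.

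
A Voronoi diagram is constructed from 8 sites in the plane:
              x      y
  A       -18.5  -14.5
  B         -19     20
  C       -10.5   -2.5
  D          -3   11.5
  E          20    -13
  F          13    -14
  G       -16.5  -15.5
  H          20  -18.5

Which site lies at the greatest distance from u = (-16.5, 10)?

Compare squared distances (the ordering matches that of the actual distances):
|uA|² = 4 + 600.25 = 604.25
|uB|² = 6.25 + 100 = 106.25
|uC|² = 36 + 156.25 = 192.25
|uD|² = 182.25 + 2.25 = 184.5
|uE|² = 1332.25 + 529 = 1861.25
|uF|² = 870.25 + 576 = 1446.25
|uG|² = 0 + 650.25 = 650.25
|uH|² = 1332.25 + 812.25 = 2144.5
The largest is to H.

H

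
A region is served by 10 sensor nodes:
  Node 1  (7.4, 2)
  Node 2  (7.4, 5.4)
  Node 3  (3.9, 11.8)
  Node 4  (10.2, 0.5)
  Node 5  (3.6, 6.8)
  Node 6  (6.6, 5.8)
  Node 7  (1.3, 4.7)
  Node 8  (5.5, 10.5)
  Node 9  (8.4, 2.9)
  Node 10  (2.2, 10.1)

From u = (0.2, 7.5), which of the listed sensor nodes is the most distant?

Compare squared distances (the ordering matches that of the actual distances):
d²(u, Node 1) = (0.2−7.4)² + (7.5−2)² = 51.84 + 30.25 = 82.09
d²(u, Node 2) = (0.2−7.4)² + (7.5−5.4)² = 51.84 + 4.41 = 56.25
d²(u, Node 3) = (0.2−3.9)² + (7.5−11.8)² = 13.69 + 18.49 = 32.18
d²(u, Node 4) = (0.2−10.2)² + (7.5−0.5)² = 100 + 49 = 149
d²(u, Node 5) = (0.2−3.6)² + (7.5−6.8)² = 11.56 + 0.49 = 12.05
d²(u, Node 6) = (0.2−6.6)² + (7.5−5.8)² = 40.96 + 2.89 = 43.85
d²(u, Node 7) = (0.2−1.3)² + (7.5−4.7)² = 1.21 + 7.84 = 9.05
d²(u, Node 8) = (0.2−5.5)² + (7.5−10.5)² = 28.09 + 9 = 37.09
d²(u, Node 9) = (0.2−8.4)² + (7.5−2.9)² = 67.24 + 21.16 = 88.4
d²(u, Node 10) = (0.2−2.2)² + (7.5−10.1)² = 4 + 6.76 = 10.76
The largest is to Node 4.

Node 4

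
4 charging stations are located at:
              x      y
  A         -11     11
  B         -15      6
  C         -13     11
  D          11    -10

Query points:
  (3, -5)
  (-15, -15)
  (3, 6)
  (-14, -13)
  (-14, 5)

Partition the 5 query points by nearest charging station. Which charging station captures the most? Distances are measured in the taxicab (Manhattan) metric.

(3, -5) — d to each: A:30, B:29, C:32, D:13 → nearest is D
(-15, -15) — d to each: A:30, B:21, C:28, D:31 → nearest is B
(3, 6) — d to each: A:19, B:18, C:21, D:24 → nearest is B
(-14, -13) — d to each: A:27, B:20, C:25, D:28 → nearest is B
(-14, 5) — d to each: A:9, B:2, C:7, D:40 → nearest is B
Tally — B:4, D:1. B captures the most (4).

B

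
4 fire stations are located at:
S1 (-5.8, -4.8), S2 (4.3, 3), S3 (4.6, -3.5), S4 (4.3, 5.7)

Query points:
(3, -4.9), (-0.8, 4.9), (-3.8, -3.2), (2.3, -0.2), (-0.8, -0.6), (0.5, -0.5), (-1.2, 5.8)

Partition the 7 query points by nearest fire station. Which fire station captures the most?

S3

(3, -4.9) — d² to each: S1:77.45, S2:64.1, S3:4.52, S4:114.05 → nearest is S3
(-0.8, 4.9) — d² to each: S1:119.09, S2:29.62, S3:99.72, S4:26.65 → nearest is S4
(-3.8, -3.2) — d² to each: S1:6.56, S2:104.05, S3:70.65, S4:144.82 → nearest is S1
(2.3, -0.2) — d² to each: S1:86.77, S2:14.24, S3:16.18, S4:38.81 → nearest is S2
(-0.8, -0.6) — d² to each: S1:42.64, S2:38.97, S3:37.57, S4:65.7 → nearest is S3
(0.5, -0.5) — d² to each: S1:58.18, S2:26.69, S3:25.81, S4:52.88 → nearest is S3
(-1.2, 5.8) — d² to each: S1:133.52, S2:38.09, S3:120.13, S4:30.26 → nearest is S4
Tally — S1:1, S2:1, S3:3, S4:2. S3 captures the most (3).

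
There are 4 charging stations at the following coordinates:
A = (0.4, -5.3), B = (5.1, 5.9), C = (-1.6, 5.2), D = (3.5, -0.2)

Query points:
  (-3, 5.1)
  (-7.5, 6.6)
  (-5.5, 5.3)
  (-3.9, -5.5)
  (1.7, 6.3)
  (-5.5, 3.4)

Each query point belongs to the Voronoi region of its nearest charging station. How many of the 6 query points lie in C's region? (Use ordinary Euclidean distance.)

(-3, 5.1) — d² to each: A:119.72, B:66.25, C:1.97, D:70.34 → nearest is C
(-7.5, 6.6) — d² to each: A:204.02, B:159.25, C:36.77, D:167.24 → nearest is C
(-5.5, 5.3) — d² to each: A:147.17, B:112.72, C:15.22, D:111.25 → nearest is C
(-3.9, -5.5) — d² to each: A:18.53, B:210.96, C:119.78, D:82.85 → nearest is A
(1.7, 6.3) — d² to each: A:136.25, B:11.72, C:12.1, D:45.49 → nearest is B
(-5.5, 3.4) — d² to each: A:110.5, B:118.61, C:18.45, D:93.96 → nearest is C
4 of the 6 points have C as nearest.

4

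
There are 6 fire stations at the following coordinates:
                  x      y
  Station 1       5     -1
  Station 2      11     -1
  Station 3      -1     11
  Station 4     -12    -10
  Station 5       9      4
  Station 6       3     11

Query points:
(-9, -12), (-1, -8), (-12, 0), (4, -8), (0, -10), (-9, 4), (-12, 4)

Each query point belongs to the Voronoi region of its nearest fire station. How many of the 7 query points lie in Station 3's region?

2

(-9, -12) — d² to each: Station 1:317, Station 2:521, Station 3:593, Station 4:13, Station 5:580, Station 6:673 → nearest is Station 4
(-1, -8) — d² to each: Station 1:85, Station 2:193, Station 3:361, Station 4:125, Station 5:244, Station 6:377 → nearest is Station 1
(-12, 0) — d² to each: Station 1:290, Station 2:530, Station 3:242, Station 4:100, Station 5:457, Station 6:346 → nearest is Station 4
(4, -8) — d² to each: Station 1:50, Station 2:98, Station 3:386, Station 4:260, Station 5:169, Station 6:362 → nearest is Station 1
(0, -10) — d² to each: Station 1:106, Station 2:202, Station 3:442, Station 4:144, Station 5:277, Station 6:450 → nearest is Station 1
(-9, 4) — d² to each: Station 1:221, Station 2:425, Station 3:113, Station 4:205, Station 5:324, Station 6:193 → nearest is Station 3
(-12, 4) — d² to each: Station 1:314, Station 2:554, Station 3:170, Station 4:196, Station 5:441, Station 6:274 → nearest is Station 3
2 of the 7 points have Station 3 as nearest.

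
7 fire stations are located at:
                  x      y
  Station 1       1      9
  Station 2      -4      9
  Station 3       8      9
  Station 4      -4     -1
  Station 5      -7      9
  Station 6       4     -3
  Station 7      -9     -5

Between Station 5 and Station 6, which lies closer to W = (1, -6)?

Station 6

Compare squared distances:
d²(W, Station 5) = (1−(-7))² + (-6−9)² = 64 + 225 = 289
d²(W, Station 6) = (1−4)² + (-6−(-3))² = 9 + 9 = 18
289 > 18, so Station 6 is closer.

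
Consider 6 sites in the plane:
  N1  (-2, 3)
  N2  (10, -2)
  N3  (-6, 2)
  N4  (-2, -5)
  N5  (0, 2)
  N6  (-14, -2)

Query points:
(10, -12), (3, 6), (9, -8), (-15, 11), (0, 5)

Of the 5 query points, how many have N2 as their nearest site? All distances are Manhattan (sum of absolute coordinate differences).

(10, -12) — d to each: N1:27, N2:10, N3:30, N4:19, N5:24, N6:34 → nearest is N2
(3, 6) — d to each: N1:8, N2:15, N3:13, N4:16, N5:7, N6:25 → nearest is N5
(9, -8) — d to each: N1:22, N2:7, N3:25, N4:14, N5:19, N6:29 → nearest is N2
(-15, 11) — d to each: N1:21, N2:38, N3:18, N4:29, N5:24, N6:14 → nearest is N6
(0, 5) — d to each: N1:4, N2:17, N3:9, N4:12, N5:3, N6:21 → nearest is N5
2 of the 5 points have N2 as nearest.

2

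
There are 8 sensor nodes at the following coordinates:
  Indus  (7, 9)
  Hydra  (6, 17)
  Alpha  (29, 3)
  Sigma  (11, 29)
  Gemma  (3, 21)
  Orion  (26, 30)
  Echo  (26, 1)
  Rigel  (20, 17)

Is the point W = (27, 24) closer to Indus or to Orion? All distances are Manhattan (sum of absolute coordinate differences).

d(W, Indus) = |27−7| + |24−9| = 20 + 15 = 35
d(W, Orion) = |27−26| + |24−30| = 1 + 6 = 7
35 > 7, so Orion is closer.

Orion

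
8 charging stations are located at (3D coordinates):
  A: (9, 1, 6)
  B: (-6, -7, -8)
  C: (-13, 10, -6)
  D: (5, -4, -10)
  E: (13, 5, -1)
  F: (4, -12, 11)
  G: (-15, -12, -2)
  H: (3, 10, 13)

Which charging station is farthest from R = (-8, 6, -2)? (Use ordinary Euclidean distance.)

F

Compare squared distances (the ordering matches that of the actual distances):
|RA|² = 289 + 25 + 64 = 378
|RB|² = 4 + 169 + 36 = 209
|RC|² = 25 + 16 + 16 = 57
|RD|² = 169 + 100 + 64 = 333
|RE|² = 441 + 1 + 1 = 443
|RF|² = 144 + 324 + 169 = 637
|RG|² = 49 + 324 + 0 = 373
|RH|² = 121 + 16 + 225 = 362
The largest is to F.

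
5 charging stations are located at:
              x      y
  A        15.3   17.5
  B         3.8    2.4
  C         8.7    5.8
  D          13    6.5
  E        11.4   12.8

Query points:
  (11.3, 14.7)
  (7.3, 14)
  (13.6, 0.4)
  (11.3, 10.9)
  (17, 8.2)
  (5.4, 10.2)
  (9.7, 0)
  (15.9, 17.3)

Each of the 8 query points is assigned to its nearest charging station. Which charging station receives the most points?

E

(11.3, 14.7) — d² to each: A:23.84, B:207.54, C:85.97, D:70.13, E:3.62 → nearest is E
(7.3, 14) — d² to each: A:76.25, B:146.81, C:69.2, D:88.74, E:18.25 → nearest is E
(13.6, 0.4) — d² to each: A:295.3, B:100.04, C:53.17, D:37.57, E:158.6 → nearest is D
(11.3, 10.9) — d² to each: A:59.56, B:128.5, C:32.77, D:22.25, E:3.62 → nearest is E
(17, 8.2) — d² to each: A:89.38, B:207.88, C:74.65, D:18.89, E:52.52 → nearest is D
(5.4, 10.2) — d² to each: A:151.3, B:63.4, C:30.25, D:71.45, E:42.76 → nearest is C
(9.7, 0) — d² to each: A:337.61, B:40.57, C:34.64, D:53.14, E:166.73 → nearest is C
(15.9, 17.3) — d² to each: A:0.4, B:368.42, C:184.09, D:125.05, E:40.5 → nearest is A
Tally — A:1, C:2, D:2, E:3. E captures the most (3).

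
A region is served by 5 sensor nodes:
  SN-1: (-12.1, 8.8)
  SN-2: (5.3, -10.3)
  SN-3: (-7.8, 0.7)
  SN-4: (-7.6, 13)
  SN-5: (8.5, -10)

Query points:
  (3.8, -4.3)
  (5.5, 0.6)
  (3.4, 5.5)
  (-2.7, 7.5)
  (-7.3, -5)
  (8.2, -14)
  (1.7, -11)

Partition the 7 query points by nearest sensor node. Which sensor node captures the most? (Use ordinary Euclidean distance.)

(3.8, -4.3) — d² to each: SN-1:424.42, SN-2:38.25, SN-3:159.56, SN-4:429.25, SN-5:54.58 → nearest is SN-2
(5.5, 0.6) — d² to each: SN-1:377, SN-2:118.85, SN-3:176.9, SN-4:325.37, SN-5:121.36 → nearest is SN-2
(3.4, 5.5) — d² to each: SN-1:251.14, SN-2:253.25, SN-3:148.48, SN-4:177.25, SN-5:266.26 → nearest is SN-3
(-2.7, 7.5) — d² to each: SN-1:90.05, SN-2:380.84, SN-3:72.25, SN-4:54.26, SN-5:431.69 → nearest is SN-4
(-7.3, -5) — d² to each: SN-1:213.48, SN-2:186.85, SN-3:32.74, SN-4:324.09, SN-5:274.64 → nearest is SN-3
(8.2, -14) — d² to each: SN-1:931.93, SN-2:22.1, SN-3:472.09, SN-4:978.64, SN-5:16.09 → nearest is SN-5
(1.7, -11) — d² to each: SN-1:582.48, SN-2:13.45, SN-3:227.14, SN-4:662.49, SN-5:47.24 → nearest is SN-2
Tally — SN-2:3, SN-3:2, SN-4:1, SN-5:1. SN-2 captures the most (3).

SN-2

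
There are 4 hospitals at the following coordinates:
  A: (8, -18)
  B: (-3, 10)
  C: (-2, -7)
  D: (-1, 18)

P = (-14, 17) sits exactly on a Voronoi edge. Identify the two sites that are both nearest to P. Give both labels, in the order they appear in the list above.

B and D

Squared distances from P to each site:
|PA|² = (-14−8)² + (17−(-18))² = 484 + 1225 = 1709
|PB|² = (-14−(-3))² + (17−10)² = 121 + 49 = 170
|PC|² = (-14−(-2))² + (17−(-7))² = 144 + 576 = 720
|PD|² = (-14−(-1))² + (17−18)² = 169 + 1 = 170
P is equidistant from B and D (both at squared distance 170), and every other site is strictly farther — so P lies on the B–D Voronoi edge.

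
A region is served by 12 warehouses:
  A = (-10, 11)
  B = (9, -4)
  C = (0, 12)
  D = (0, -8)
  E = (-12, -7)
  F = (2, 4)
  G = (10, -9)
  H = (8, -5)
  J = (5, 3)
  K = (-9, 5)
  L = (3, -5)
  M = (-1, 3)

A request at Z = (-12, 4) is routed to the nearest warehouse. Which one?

K

Squared Euclidean distances:
|ZA|² = 4 + 49 = 53
|ZB|² = 441 + 64 = 505
|ZC|² = 144 + 64 = 208
|ZD|² = 144 + 144 = 288
|ZE|² = 0 + 121 = 121
|ZF|² = 196 + 0 = 196
|ZG|² = 484 + 169 = 653
|ZH|² = 400 + 81 = 481
|ZJ|² = 289 + 1 = 290
|ZK|² = 9 + 1 = 10
|ZL|² = 225 + 81 = 306
|ZM|² = 121 + 1 = 122
K is nearest.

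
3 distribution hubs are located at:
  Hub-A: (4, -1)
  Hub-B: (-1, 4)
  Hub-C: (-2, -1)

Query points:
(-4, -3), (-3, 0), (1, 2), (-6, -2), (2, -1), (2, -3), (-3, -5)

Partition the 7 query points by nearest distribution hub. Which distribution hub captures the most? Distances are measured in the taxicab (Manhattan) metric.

Hub-C

(-4, -3) — d to each: Hub-A:10, Hub-B:10, Hub-C:4 → nearest is Hub-C
(-3, 0) — d to each: Hub-A:8, Hub-B:6, Hub-C:2 → nearest is Hub-C
(1, 2) — d to each: Hub-A:6, Hub-B:4, Hub-C:6 → nearest is Hub-B
(-6, -2) — d to each: Hub-A:11, Hub-B:11, Hub-C:5 → nearest is Hub-C
(2, -1) — d to each: Hub-A:2, Hub-B:8, Hub-C:4 → nearest is Hub-A
(2, -3) — d to each: Hub-A:4, Hub-B:10, Hub-C:6 → nearest is Hub-A
(-3, -5) — d to each: Hub-A:11, Hub-B:11, Hub-C:5 → nearest is Hub-C
Tally — Hub-A:2, Hub-B:1, Hub-C:4. Hub-C captures the most (4).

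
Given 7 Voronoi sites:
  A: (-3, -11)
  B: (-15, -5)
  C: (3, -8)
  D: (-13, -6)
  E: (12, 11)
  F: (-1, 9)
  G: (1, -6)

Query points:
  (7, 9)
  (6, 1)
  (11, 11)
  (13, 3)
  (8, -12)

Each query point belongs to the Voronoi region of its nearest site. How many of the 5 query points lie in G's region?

(7, 9) — d² to each: A:500, B:680, C:305, D:625, E:29, F:64, G:261 → nearest is E
(6, 1) — d² to each: A:225, B:477, C:90, D:410, E:136, F:113, G:74 → nearest is G
(11, 11) — d² to each: A:680, B:932, C:425, D:865, E:1, F:148, G:389 → nearest is E
(13, 3) — d² to each: A:452, B:848, C:221, D:757, E:65, F:232, G:225 → nearest is E
(8, -12) — d² to each: A:122, B:578, C:41, D:477, E:545, F:522, G:85 → nearest is C
1 of the 5 points has G as nearest.

1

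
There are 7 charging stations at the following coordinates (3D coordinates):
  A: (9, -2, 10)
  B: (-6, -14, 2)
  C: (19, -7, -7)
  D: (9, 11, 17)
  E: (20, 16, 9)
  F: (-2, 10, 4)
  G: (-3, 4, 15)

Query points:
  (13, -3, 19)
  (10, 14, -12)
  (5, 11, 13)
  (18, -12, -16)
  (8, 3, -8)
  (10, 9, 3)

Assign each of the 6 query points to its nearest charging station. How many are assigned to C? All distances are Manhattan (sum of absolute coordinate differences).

2

(13, -3, 19) — d to each: A:14, B:47, C:36, D:20, E:36, F:43, G:27 → nearest is A
(10, 14, -12) — d to each: A:39, B:58, C:35, D:33, E:33, F:32, G:50 → nearest is F
(5, 11, 13) — d to each: A:20, B:47, C:52, D:8, E:24, F:17, G:17 → nearest is D
(18, -12, -16) — d to each: A:45, B:44, C:15, D:65, E:55, F:62, G:68 → nearest is C
(8, 3, -8) — d to each: A:24, B:41, C:22, D:34, E:42, F:29, G:35 → nearest is C
(10, 9, 3) — d to each: A:19, B:40, C:35, D:17, E:23, F:14, G:30 → nearest is F
2 of the 6 points have C as nearest.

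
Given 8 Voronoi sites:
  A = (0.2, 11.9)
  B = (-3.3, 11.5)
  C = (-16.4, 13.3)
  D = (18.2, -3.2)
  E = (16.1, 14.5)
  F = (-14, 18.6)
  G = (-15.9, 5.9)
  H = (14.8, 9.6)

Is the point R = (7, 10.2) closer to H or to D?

Compare squared distances:
|RH|² = (7−14.8)² + (10.2−9.6)² = 60.84 + 0.36 = 61.2
|RD|² = (7−18.2)² + (10.2−(-3.2))² = 125.44 + 179.56 = 305
61.2 < 305, so H is closer.

H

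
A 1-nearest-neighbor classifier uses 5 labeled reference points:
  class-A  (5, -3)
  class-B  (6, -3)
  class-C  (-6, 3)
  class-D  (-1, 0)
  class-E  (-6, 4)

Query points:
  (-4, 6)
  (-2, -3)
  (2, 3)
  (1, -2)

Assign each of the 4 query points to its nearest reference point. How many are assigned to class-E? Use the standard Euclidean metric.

(-4, 6) — d² to each: class-A:162, class-B:181, class-C:13, class-D:45, class-E:8 → nearest is class-E
(-2, -3) — d² to each: class-A:49, class-B:64, class-C:52, class-D:10, class-E:65 → nearest is class-D
(2, 3) — d² to each: class-A:45, class-B:52, class-C:64, class-D:18, class-E:65 → nearest is class-D
(1, -2) — d² to each: class-A:17, class-B:26, class-C:74, class-D:8, class-E:85 → nearest is class-D
1 of the 4 points has class-E as nearest.

1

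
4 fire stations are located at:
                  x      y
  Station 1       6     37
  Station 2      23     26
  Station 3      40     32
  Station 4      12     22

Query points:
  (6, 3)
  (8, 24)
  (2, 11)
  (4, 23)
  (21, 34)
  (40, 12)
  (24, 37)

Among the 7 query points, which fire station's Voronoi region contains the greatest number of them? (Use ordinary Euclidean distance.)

Station 4

(6, 3) — d² to each: Station 1:1156, Station 2:818, Station 3:1997, Station 4:397 → nearest is Station 4
(8, 24) — d² to each: Station 1:173, Station 2:229, Station 3:1088, Station 4:20 → nearest is Station 4
(2, 11) — d² to each: Station 1:692, Station 2:666, Station 3:1885, Station 4:221 → nearest is Station 4
(4, 23) — d² to each: Station 1:200, Station 2:370, Station 3:1377, Station 4:65 → nearest is Station 4
(21, 34) — d² to each: Station 1:234, Station 2:68, Station 3:365, Station 4:225 → nearest is Station 2
(40, 12) — d² to each: Station 1:1781, Station 2:485, Station 3:400, Station 4:884 → nearest is Station 3
(24, 37) — d² to each: Station 1:324, Station 2:122, Station 3:281, Station 4:369 → nearest is Station 2
Tally — Station 2:2, Station 3:1, Station 4:4. Station 4 captures the most (4).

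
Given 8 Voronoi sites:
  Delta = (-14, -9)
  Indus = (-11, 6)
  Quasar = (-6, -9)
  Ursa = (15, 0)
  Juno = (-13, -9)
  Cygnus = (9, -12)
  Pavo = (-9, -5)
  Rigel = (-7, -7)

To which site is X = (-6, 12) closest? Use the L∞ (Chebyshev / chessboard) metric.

d(X, Delta) = max(8, 21) = 21
d(X, Indus) = max(5, 6) = 6
d(X, Quasar) = max(0, 21) = 21
d(X, Ursa) = max(21, 12) = 21
d(X, Juno) = max(7, 21) = 21
d(X, Cygnus) = max(15, 24) = 24
d(X, Pavo) = max(3, 17) = 17
d(X, Rigel) = max(1, 19) = 19
Indus is nearest.

Indus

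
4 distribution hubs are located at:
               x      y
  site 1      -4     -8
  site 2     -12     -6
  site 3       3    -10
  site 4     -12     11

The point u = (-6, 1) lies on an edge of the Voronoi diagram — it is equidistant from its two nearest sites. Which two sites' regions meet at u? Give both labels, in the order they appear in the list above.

site 1 and site 2

Squared distances from u to each site:
d²(u, site 1) = (-6−(-4))² + (1−(-8))² = 4 + 81 = 85
d²(u, site 2) = (-6−(-12))² + (1−(-6))² = 36 + 49 = 85
d²(u, site 3) = (-6−3)² + (1−(-10))² = 81 + 121 = 202
d²(u, site 4) = (-6−(-12))² + (1−11)² = 36 + 100 = 136
u is equidistant from site 1 and site 2 (both at squared distance 85), and every other site is strictly farther — so u lies on the site 1–site 2 Voronoi edge.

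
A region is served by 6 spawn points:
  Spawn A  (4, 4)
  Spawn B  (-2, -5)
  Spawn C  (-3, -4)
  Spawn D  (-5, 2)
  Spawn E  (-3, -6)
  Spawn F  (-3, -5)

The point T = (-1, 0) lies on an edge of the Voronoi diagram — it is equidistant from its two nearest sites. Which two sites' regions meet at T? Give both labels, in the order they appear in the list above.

Spawn C and Spawn D

Squared distances from T to each site:
d²(T, Spawn A) = (-1−4)² + (0−4)² = 25 + 16 = 41
d²(T, Spawn B) = (-1−(-2))² + (0−(-5))² = 1 + 25 = 26
d²(T, Spawn C) = (-1−(-3))² + (0−(-4))² = 4 + 16 = 20
d²(T, Spawn D) = (-1−(-5))² + (0−2)² = 16 + 4 = 20
d²(T, Spawn E) = (-1−(-3))² + (0−(-6))² = 4 + 36 = 40
d²(T, Spawn F) = (-1−(-3))² + (0−(-5))² = 4 + 25 = 29
T is equidistant from Spawn C and Spawn D (both at squared distance 20), and every other site is strictly farther — so T lies on the Spawn C–Spawn D Voronoi edge.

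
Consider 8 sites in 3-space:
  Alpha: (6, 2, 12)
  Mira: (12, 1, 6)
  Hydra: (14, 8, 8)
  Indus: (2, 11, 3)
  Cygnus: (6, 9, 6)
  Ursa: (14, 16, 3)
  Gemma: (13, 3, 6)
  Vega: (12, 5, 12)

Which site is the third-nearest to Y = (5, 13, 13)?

Vega

Compare squared distances (the ordering matches that of the actual distances):
d²(Y, Alpha) = 1 + 121 + 1 = 123
d²(Y, Mira) = 49 + 144 + 49 = 242
d²(Y, Hydra) = 81 + 25 + 25 = 131
d²(Y, Indus) = 9 + 4 + 100 = 113
d²(Y, Cygnus) = 1 + 16 + 49 = 66
d²(Y, Ursa) = 81 + 9 + 100 = 190
d²(Y, Gemma) = 64 + 100 + 49 = 213
d²(Y, Vega) = 49 + 64 + 1 = 114
Sorted ascending: Cygnus, Indus, Vega, Alpha, … — the third-nearest is Vega.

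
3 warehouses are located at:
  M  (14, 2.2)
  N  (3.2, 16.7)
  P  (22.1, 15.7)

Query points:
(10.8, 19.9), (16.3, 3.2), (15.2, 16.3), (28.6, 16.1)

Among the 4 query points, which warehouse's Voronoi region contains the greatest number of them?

(10.8, 19.9) — d² to each: M:323.53, N:68, P:145.33 → nearest is N
(16.3, 3.2) — d² to each: M:6.29, N:353.86, P:189.89 → nearest is M
(15.2, 16.3) — d² to each: M:200.25, N:144.16, P:47.97 → nearest is P
(28.6, 16.1) — d² to each: M:406.37, N:645.52, P:42.41 → nearest is P
Tally — M:1, N:1, P:2. P captures the most (2).

P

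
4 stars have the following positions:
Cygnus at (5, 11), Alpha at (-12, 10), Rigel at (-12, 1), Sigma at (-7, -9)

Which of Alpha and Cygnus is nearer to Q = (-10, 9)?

Compare squared distances:
d²(Q, Alpha) = (-10−(-12))² + (9−10)² = 4 + 1 = 5
d²(Q, Cygnus) = (-10−5)² + (9−11)² = 225 + 4 = 229
5 < 229, so Alpha is closer.

Alpha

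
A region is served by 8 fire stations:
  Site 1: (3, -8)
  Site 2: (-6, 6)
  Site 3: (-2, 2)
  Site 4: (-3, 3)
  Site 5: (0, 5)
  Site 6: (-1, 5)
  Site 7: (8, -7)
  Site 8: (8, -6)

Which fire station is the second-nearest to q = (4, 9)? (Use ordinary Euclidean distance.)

Site 6

Squared Euclidean distances:
d²(q, Site 1) = (4−3)² + (9−(-8))² = 1 + 289 = 290
d²(q, Site 2) = (4−(-6))² + (9−6)² = 100 + 9 = 109
d²(q, Site 3) = (4−(-2))² + (9−2)² = 36 + 49 = 85
d²(q, Site 4) = (4−(-3))² + (9−3)² = 49 + 36 = 85
d²(q, Site 5) = (4−0)² + (9−5)² = 16 + 16 = 32
d²(q, Site 6) = (4−(-1))² + (9−5)² = 25 + 16 = 41
d²(q, Site 7) = (4−8)² + (9−(-7))² = 16 + 256 = 272
d²(q, Site 8) = (4−8)² + (9−(-6))² = 16 + 225 = 241
Sorted ascending: Site 5, Site 6, Site 3, … — the second-nearest is Site 6.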